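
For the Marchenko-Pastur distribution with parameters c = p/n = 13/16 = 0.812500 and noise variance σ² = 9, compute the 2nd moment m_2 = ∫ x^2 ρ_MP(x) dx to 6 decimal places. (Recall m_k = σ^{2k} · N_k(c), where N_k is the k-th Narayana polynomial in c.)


E[X²] = σ⁴ (1 + c) (second MP moment). With σ² = 9 (so σ⁴ = 81) and c = 13/16 = 0.812500: E[X²] = 81 · (1 + 0.812500) = 81 · 1.812500.

So E[X^2] = 146.812500.


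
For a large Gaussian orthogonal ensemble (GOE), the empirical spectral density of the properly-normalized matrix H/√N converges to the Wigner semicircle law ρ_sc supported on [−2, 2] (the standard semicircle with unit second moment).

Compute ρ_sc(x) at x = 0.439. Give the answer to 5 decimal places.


ρ_sc(x) = (1/(2π)) √(4 − x²). With x = 0.439:
  4 − x² = 4 − (0.439)² = 4 − 0.192721 = 3.807279.
  √(4 − x²) = 1.951225.
  1/(2π) = 0.159155.
  ρ_sc(0.439) = 0.159155 · 1.951225 = 0.310547.

Rounded to 5 decimal places: ρ_sc(0.439) ≈ 0.31055.


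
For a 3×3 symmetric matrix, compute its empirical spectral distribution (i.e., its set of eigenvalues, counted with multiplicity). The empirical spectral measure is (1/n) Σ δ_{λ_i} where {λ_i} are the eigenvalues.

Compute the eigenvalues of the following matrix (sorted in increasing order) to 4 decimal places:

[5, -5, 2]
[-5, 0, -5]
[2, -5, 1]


Since M is real symmetric, all three eigenvalues are real; they are the roots of det(λI − M) = λ³ − (tr M) λ² + s λ − det M, where s is the sum of the principal 2×2 minors.
tr M = 5 + 0 + 1 = 6.
s = (5·0 − (-5)²) + (5·1 − 2²) + (0·1 − (-5)²) = -25 + 1 + (-25) = -49.
det M (expand along row 1) = 5·(-25) − (-5)·5 + 2·25 = -50.
Characteristic polynomial: λ³ − 6λ² − 49λ + 50 = 0.
Substitute λ = y + (tr M)/3 = y + 2.000000 to remove the quadratic term: y³ + p·y + q = 0 with p = s − (tr M)²/3 = -61.000000 and q = −2(tr M)³/27 + (tr M)·s/3 − det M = -64.000000.
Three real roots ⇒ use the trigonometric (Viète) form: r = 2√(−p/3) = 9.018500, φ = arccos(3q/(p·r)) = arccos(0.349009) = 1.214283 rad.
y_k = r·cos(φ/3 − 2πk/3) for k = 0, 1, 2 gives y = 8.289774, -1.069219, -7.220555.
λ_k = y_k + 2.000000 gives λ = 10.2898, 0.9308, -5.2206 (check: the sum is 6.0000 = tr M).

Eigenvalues sorted in increasing order: [-5.2206, 0.9308, 10.2898].


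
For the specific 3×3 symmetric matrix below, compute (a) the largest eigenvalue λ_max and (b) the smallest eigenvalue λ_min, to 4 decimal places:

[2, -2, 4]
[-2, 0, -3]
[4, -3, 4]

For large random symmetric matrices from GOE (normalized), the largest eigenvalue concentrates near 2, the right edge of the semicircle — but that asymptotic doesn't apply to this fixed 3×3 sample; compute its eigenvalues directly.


Since M is real symmetric, all three eigenvalues are real; they are the roots of det(λI − M) = λ³ − (tr M) λ² + s λ − det M, where s is the sum of the principal 2×2 minors.
tr M = 2 + 0 + 4 = 6.
s = (2·0 − (-2)²) + (2·4 − 4²) + (0·4 − (-3)²) = -4 + (-8) + (-9) = -21.
det M (expand along row 1) = 2·(-9) − (-2)·4 + 4·6 = 14.
Characteristic polynomial: λ³ − 6λ² − 21λ − 14 = 0.
Substitute λ = y + (tr M)/3 = y + 2.000000 to remove the quadratic term: y³ + p·y + q = 0 with p = s − (tr M)²/3 = -33.000000 and q = −2(tr M)³/27 + (tr M)·s/3 − det M = -72.000000.
Three real roots ⇒ use the trigonometric (Viète) form: r = 2√(−p/3) = 6.633250, φ = arccos(3q/(p·r)) = arccos(0.986764) = 0.162880 rad.
y_k = r·cos(φ/3 − 2πk/3) for k = 0, 1, 2 gives y = 6.623475, -3.000000, -3.623475.
λ_k = y_k + 2.000000 gives λ = 8.6235, -1.0000, -1.6235 (check: the sum is 6.0000 = tr M).

Hence λ_max = 8.6235 and λ_min = -1.6235.


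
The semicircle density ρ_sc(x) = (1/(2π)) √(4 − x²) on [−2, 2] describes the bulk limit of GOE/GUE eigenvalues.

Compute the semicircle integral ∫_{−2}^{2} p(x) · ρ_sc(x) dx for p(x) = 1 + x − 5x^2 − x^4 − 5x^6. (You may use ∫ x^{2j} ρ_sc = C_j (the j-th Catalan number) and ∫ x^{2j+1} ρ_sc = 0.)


Write p(x) = Σ a_i x^i, split into monomials and integrate each against ρ_sc separately.
Using ∫ x^{2j} ρ_sc = C_j = (1/(j+1)) C(2j, j) (Catalan numbers) and ∫ x^{2j+1} ρ_sc = 0 (odd monomials vanish by symmetry):
  i = 0 (even): a_0 · C_{0} = 1 · 1 = 1
  i = 1 (odd): ∫ x^1 ρ_sc = 0 (vanishes)
  i = 2 (even): a_2 · C_{1} = -5 · 1 = -5
  i = 4 (even): a_4 · C_{2} = -1 · 2 = -2
  i = 6 (even): a_6 · C_{3} = -5 · 5 = -25

Summing the contributions: ∫_{−2}^{2} p(x) ρ_sc(x) dx = 1 + (-5) + (-2) + (-25) = -31.


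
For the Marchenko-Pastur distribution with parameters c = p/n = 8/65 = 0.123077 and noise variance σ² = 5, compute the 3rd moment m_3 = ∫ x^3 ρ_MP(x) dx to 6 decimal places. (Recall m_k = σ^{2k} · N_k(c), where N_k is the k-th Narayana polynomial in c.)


E[X³] = σ⁶ (1 + 3c + c²) (third MP moment). With σ² = 5 (so σ⁶ = 125) and c = 8/65 = 0.123077: E[X³] = 125 · (1 + 3·0.123077 + (0.123077)²) = 125 · 1.384379.

So E[X^3] = 173.047337.


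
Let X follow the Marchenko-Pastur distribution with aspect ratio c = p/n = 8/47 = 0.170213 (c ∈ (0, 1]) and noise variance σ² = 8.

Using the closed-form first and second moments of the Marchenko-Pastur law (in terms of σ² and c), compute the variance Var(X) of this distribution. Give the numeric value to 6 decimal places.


Recall the MP moments m_1 = E[X] = σ² and m_2 = E[X²] = σ⁴ (1 + c).
m_1 = E[X] = σ² = 8, so m_1² = 64.
m_2 = E[X²] = σ⁴ (1 + c) = 64 · (1 + 0.170213) = 64 · 1.170213 = 74.893617.
(Note m_2 − m_1² simplifies to c · σ⁴ = 0.170213 · 64.)

Var(X) = m_2 − m_1² = 74.893617 − 64 = 10.893617.


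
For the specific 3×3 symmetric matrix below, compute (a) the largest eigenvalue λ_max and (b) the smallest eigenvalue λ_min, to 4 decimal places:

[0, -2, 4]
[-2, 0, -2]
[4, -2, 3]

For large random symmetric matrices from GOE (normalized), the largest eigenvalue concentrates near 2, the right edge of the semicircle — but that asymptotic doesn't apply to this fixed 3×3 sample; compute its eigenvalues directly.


Since M is real symmetric, all three eigenvalues are real; they are the roots of det(λI − M) = λ³ − (tr M) λ² + s λ − det M, where s is the sum of the principal 2×2 minors.
tr M = 0 + 0 + 3 = 3.
s = (0·0 − (-2)²) + (0·3 − 4²) + (0·3 − (-2)²) = -4 + (-16) + (-4) = -24.
det M (expand along row 1) = 0·(-4) − (-2)·2 + 4·4 = 20.
Characteristic polynomial: λ³ − 3λ² − 24λ − 20 = 0.
Substitute λ = y + (tr M)/3 = y + 1.000000 to remove the quadratic term: y³ + p·y + q = 0 with p = s − (tr M)²/3 = -27.000000 and q = −2(tr M)³/27 + (tr M)·s/3 − det M = -46.000000.
Three real roots ⇒ use the trigonometric (Viète) form: r = 2√(−p/3) = 6.000000, φ = arccos(3q/(p·r)) = arccos(0.851852) = 0.551286 rad.
y_k = r·cos(φ/3 − 2πk/3) for k = 0, 1, 2 gives y = 5.898979, -2.000000, -3.898979.
λ_k = y_k + 1.000000 gives λ = 6.8990, -1.0000, -2.8990 (check: the sum is 3.0000 = tr M).

Hence λ_max = 6.8990 and λ_min = -2.8990.


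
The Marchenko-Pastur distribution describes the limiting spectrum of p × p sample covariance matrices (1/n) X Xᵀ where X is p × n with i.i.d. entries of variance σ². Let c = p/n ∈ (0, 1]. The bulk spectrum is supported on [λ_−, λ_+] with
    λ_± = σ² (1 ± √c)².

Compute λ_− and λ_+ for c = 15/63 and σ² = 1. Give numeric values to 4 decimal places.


c = 15/63 = 0.238095; √c = 0.487950.
λ_− = σ² (1 − √c)² = 1 · (1 − 0.487950)² = 1 · (0.512050)² = 0.262195.
λ_+ = σ² (1 + √c)² = 1 · (1 + 0.487950)² = 1 · (1.487950)² = 2.213995.

Rounded to 4 decimal places: λ_− ≈ 0.2622, λ_+ ≈ 2.2140.


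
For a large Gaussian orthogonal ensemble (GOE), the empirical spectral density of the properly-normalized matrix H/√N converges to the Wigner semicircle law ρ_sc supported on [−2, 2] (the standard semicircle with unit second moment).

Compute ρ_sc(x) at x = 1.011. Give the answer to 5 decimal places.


ρ_sc(x) = (1/(2π)) √(4 − x²). With x = 1.011:
  4 − x² = 4 − (1.011)² = 4 − 1.022121 = 2.977879.
  √(4 − x²) = 1.725653.
  1/(2π) = 0.159155.
  ρ_sc(1.011) = 0.159155 · 1.725653 = 0.274646.

Rounded to 5 decimal places: ρ_sc(1.011) ≈ 0.27465.


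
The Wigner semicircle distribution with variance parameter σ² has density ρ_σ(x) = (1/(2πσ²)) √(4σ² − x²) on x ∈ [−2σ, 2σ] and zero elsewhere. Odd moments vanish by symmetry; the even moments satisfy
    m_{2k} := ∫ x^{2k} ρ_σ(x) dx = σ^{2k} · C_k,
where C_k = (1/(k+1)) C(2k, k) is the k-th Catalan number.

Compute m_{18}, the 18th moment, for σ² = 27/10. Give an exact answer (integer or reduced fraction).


By the scaled semicircle moment identity, m_{2k} = σ^{2k} · C_k with k = 9.
C_9 = (1/(k+1)) · C(2k, k) = (1/10) · C(18, 9) = (1/10) · 48620 = 4862.
σ^{2k} = (σ²)^k = (27/10)^9 = 7625597484987/1000000000.

Therefore m_{18} = σ^{18} · C_9 = (7625597484987/1000000000) · 4862 = 18537827486003397/500000000.


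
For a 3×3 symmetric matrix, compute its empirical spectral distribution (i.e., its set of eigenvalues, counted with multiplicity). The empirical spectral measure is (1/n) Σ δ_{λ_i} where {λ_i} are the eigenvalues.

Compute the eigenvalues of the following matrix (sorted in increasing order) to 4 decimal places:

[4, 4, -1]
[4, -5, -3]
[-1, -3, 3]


Since M is real symmetric, all three eigenvalues are real; they are the roots of det(λI − M) = λ³ − (tr M) λ² + s λ − det M, where s is the sum of the principal 2×2 minors.
tr M = 4 + (-5) + 3 = 2.
s = (4·(-5) − 4²) + (4·3 − (-1)²) + ((-5)·3 − (-3)²) = -36 + 11 + (-24) = -49.
det M (expand along row 1) = 4·(-24) − 4·9 + (-1)·(-17) = -115.
Characteristic polynomial: λ³ − 2λ² − 49λ + 115 = 0.
Substitute λ = y + (tr M)/3 = y + 0.666667 to remove the quadratic term: y³ + p·y + q = 0 with p = s − (tr M)²/3 = -50.333333 and q = −2(tr M)³/27 + (tr M)·s/3 − det M = 81.740741.
Three real roots ⇒ use the trigonometric (Viète) form: r = 2√(−p/3) = 8.192137, φ = arccos(3q/(p·r)) = arccos(-0.594712) = 2.207704 rad.
y_k = r·cos(φ/3 − 2πk/3) for k = 0, 1, 2 gives y = 6.072225, 1.726176, -7.798401.
λ_k = y_k + 0.666667 gives λ = 6.7389, 2.3928, -7.1317 (check: the sum is 2.0000 = tr M).

Eigenvalues sorted in increasing order: [-7.1317, 2.3928, 6.7389].


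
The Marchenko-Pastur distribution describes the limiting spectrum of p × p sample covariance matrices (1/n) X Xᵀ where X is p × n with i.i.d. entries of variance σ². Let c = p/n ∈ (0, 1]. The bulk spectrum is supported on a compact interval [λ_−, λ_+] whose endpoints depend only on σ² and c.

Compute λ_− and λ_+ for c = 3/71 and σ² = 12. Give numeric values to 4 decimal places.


c = 3/71 = 0.042254; √c = 0.205557.
λ_− = σ² (1 − √c)² = 12 · (1 − 0.205557)² = 12 · (0.794443)² = 7.573684.
λ_+ = σ² (1 + √c)² = 12 · (1 + 0.205557)² = 12 · (1.205557)² = 17.440401.

Rounded to 4 decimal places: λ_− ≈ 7.5737, λ_+ ≈ 17.4404.


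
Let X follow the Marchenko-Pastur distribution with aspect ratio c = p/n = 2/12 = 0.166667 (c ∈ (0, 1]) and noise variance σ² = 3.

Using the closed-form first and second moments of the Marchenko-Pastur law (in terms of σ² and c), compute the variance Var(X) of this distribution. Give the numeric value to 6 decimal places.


Recall the MP moments m_1 = E[X] = σ² and m_2 = E[X²] = σ⁴ (1 + c).
m_1 = E[X] = σ² = 3, so m_1² = 9.
m_2 = E[X²] = σ⁴ (1 + c) = 9 · (1 + 0.166667) = 9 · 1.166667 = 10.500000.
(Note m_2 − m_1² simplifies to c · σ⁴ = 0.166667 · 9.)

Var(X) = m_2 − m_1² = 10.500000 − 9 = 1.500000.


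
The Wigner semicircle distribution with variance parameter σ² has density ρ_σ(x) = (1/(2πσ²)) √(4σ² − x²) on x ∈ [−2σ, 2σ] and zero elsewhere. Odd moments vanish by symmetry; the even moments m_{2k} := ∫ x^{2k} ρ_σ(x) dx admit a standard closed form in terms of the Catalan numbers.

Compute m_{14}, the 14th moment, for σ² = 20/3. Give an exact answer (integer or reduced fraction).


By the scaled semicircle moment identity, m_{2k} = σ^{2k} · C_k with k = 7.
C_7 = (1/(k+1)) · C(2k, k) = (1/8) · C(14, 7) = (1/8) · 3432 = 429.
σ^{2k} = (σ²)^k = (20/3)^7 = 1280000000/2187.

Therefore m_{14} = σ^{14} · C_7 = (1280000000/2187) · 429 = 183040000000/729.


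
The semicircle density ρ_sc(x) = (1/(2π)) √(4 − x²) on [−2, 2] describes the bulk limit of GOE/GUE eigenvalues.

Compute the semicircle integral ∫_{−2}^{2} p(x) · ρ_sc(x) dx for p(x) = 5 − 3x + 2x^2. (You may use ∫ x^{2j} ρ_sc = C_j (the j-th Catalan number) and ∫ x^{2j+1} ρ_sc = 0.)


Write p(x) = Σ a_i x^i, split into monomials and integrate each against ρ_sc separately.
Using ∫ x^{2j} ρ_sc = C_j = (1/(j+1)) C(2j, j) (Catalan numbers) and ∫ x^{2j+1} ρ_sc = 0 (odd monomials vanish by symmetry):
  i = 0 (even): a_0 · C_{0} = 5 · 1 = 5
  i = 1 (odd): ∫ x^1 ρ_sc = 0 (vanishes)
  i = 2 (even): a_2 · C_{1} = 2 · 1 = 2

Summing the contributions: ∫_{−2}^{2} p(x) ρ_sc(x) dx = 5 + 2 = 7.


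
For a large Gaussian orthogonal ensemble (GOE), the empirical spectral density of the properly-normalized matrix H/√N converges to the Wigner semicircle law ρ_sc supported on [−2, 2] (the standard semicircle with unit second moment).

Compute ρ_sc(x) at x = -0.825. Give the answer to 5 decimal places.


ρ_sc(x) = (1/(2π)) √(4 − x²). With x = -0.825:
  4 − x² = 4 − (-0.825)² = 4 − 0.680625 = 3.319375.
  √(4 − x²) = 1.821915.
  1/(2π) = 0.159155.
  ρ_sc(-0.825) = 0.159155 · 1.821915 = 0.289967.

Rounded to 5 decimal places: ρ_sc(-0.825) ≈ 0.28997.


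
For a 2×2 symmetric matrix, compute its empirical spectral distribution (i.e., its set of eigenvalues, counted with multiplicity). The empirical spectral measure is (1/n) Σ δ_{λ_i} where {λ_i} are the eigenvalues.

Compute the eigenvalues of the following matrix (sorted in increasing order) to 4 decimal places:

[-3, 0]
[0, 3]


Since M is real symmetric, both eigenvalues are real; they are the roots of det(λI − M) = λ² − (tr M) λ + det M.
tr M = -3 + 3 = 0.
det M = (-3)·3 − 0² = -9 − 0 = -9.
Characteristic polynomial: λ² − 9 = 0.
Discriminant Δ = (tr M)² − 4·det M = 0 − (-36) = 36; √Δ = 6.000000.
λ = (tr M ± √Δ)/2 = (0 ± 6.000000)/2, giving (tr M − √Δ)/2 = -3.0000 and (tr M + √Δ)/2 = 3.0000.

Eigenvalues sorted in increasing order: [-3.0000, 3.0000].


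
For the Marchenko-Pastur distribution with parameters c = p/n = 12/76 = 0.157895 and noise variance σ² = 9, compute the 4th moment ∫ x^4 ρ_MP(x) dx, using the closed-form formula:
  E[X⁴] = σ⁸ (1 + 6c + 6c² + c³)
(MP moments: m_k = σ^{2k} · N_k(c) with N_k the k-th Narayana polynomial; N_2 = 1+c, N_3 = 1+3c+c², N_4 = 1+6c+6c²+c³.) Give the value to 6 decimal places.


E[X⁴] = σ⁸ (1 + 6c + 6c² + c³) (fourth MP moment). With σ² = 9 (so σ⁸ = 6561) and c = 12/76 = 0.157895: E[X⁴] = 6561 · (1 + 6·0.157895 + 6·(0.157895)² + (0.157895)³) = 6561 · 2.100889.

So E[X^4] = 13783.934976.


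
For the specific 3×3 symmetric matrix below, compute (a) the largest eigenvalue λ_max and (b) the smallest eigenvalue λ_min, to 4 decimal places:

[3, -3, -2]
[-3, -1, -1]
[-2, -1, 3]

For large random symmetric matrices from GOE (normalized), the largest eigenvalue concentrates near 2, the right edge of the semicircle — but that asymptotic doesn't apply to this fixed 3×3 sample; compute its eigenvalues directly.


Since M is real symmetric, all three eigenvalues are real; they are the roots of det(λI − M) = λ³ − (tr M) λ² + s λ − det M, where s is the sum of the principal 2×2 minors.
tr M = 3 + (-1) + 3 = 5.
s = (3·(-1) − (-3)²) + (3·3 − (-2)²) + ((-1)·3 − (-1)²) = -12 + 5 + (-4) = -11.
det M (expand along row 1) = 3·(-4) − (-3)·(-11) + (-2)·1 = -47.
Characteristic polynomial: λ³ − 5λ² − 11λ + 47 = 0.
Substitute λ = y + (tr M)/3 = y + 1.666667 to remove the quadratic term: y³ + p·y + q = 0 with p = s − (tr M)²/3 = -19.333333 and q = −2(tr M)³/27 + (tr M)·s/3 − det M = 19.407407.
Three real roots ⇒ use the trigonometric (Viète) form: r = 2√(−p/3) = 5.077182, φ = arccos(3q/(p·r)) = arccos(-0.593143) = 2.205753 rad.
y_k = r·cos(φ/3 − 2πk/3) for k = 0, 1, 2 gives y = 3.765555, 1.066592, -4.832147.
λ_k = y_k + 1.666667 gives λ = 5.4322, 2.7333, -3.1655 (check: the sum is 5.0000 = tr M).

Hence λ_max = 5.4322 and λ_min = -3.1655.


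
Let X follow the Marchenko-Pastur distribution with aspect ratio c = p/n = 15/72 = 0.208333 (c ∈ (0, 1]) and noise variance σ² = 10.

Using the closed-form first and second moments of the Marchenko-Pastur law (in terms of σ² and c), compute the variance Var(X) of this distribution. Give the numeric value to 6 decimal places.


Recall the MP moments m_1 = E[X] = σ² and m_2 = E[X²] = σ⁴ (1 + c).
m_1 = E[X] = σ² = 10, so m_1² = 100.
m_2 = E[X²] = σ⁴ (1 + c) = 100 · (1 + 0.208333) = 100 · 1.208333 = 120.833333.
(Note m_2 − m_1² simplifies to c · σ⁴ = 0.208333 · 100.)

Var(X) = m_2 − m_1² = 120.833333 − 100 = 20.833333.


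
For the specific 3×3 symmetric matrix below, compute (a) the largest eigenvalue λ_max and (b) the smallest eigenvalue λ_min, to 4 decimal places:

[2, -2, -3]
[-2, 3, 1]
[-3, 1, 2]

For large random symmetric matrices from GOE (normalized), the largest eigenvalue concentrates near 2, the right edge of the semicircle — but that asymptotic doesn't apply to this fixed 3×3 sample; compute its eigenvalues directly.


Since M is real symmetric, all three eigenvalues are real; they are the roots of det(λI − M) = λ³ − (tr M) λ² + s λ − det M, where s is the sum of the principal 2×2 minors.
tr M = 2 + 3 + 2 = 7.
s = (2·3 − (-2)²) + (2·2 − (-3)²) + (3·2 − 1²) = 2 + (-5) + 5 = 2.
det M (expand along row 1) = 2·5 − (-2)·(-1) + (-3)·7 = -13.
Characteristic polynomial: λ³ − 7λ² + 2λ + 13 = 0.
Substitute λ = y + (tr M)/3 = y + 2.333333 to remove the quadratic term: y³ + p·y + q = 0 with p = s − (tr M)²/3 = -14.333333 and q = −2(tr M)³/27 + (tr M)·s/3 − det M = -7.740741.
Three real roots ⇒ use the trigonometric (Viète) form: r = 2√(−p/3) = 4.371626, φ = arccos(3q/(p·r)) = arccos(0.370607) = 1.191134 rad.
y_k = r·cos(φ/3 − 2πk/3) for k = 0, 1, 2 gives y = 4.031548, -0.551772, -3.479776.
λ_k = y_k + 2.333333 gives λ = 6.3649, 1.7816, -1.1464 (check: the sum is 7.0000 = tr M).

Hence λ_max = 6.3649 and λ_min = -1.1464.


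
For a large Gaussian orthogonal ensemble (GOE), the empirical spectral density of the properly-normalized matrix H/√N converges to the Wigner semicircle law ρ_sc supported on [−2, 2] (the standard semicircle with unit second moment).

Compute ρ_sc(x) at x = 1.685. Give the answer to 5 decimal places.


ρ_sc(x) = (1/(2π)) √(4 − x²). With x = 1.685:
  4 − x² = 4 − (1.685)² = 4 − 2.839225 = 1.160775.
  √(4 − x²) = 1.077393.
  1/(2π) = 0.159155.
  ρ_sc(1.685) = 0.159155 · 1.077393 = 0.171472.

Rounded to 5 decimal places: ρ_sc(1.685) ≈ 0.17147.


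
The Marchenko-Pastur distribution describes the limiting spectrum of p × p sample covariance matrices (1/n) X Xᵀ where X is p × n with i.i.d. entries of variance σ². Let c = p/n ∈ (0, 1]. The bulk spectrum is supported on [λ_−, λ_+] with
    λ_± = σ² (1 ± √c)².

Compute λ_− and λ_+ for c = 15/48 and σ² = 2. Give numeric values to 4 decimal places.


c = 15/48 = 0.312500; √c = 0.559017.
λ_− = σ² (1 − √c)² = 2 · (1 − 0.559017)² = 2 · (0.440983)² = 0.388932.
λ_+ = σ² (1 + √c)² = 2 · (1 + 0.559017)² = 2 · (1.559017)² = 4.861068.

Rounded to 4 decimal places: λ_− ≈ 0.3889, λ_+ ≈ 4.8611.


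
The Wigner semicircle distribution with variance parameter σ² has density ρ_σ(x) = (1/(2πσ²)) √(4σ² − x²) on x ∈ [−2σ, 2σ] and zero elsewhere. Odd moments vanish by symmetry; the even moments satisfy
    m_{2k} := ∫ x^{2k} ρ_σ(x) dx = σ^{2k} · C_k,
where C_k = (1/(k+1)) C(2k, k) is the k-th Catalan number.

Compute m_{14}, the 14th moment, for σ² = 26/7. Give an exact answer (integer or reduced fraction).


By the scaled semicircle moment identity, m_{2k} = σ^{2k} · C_k with k = 7.
C_7 = (1/(k+1)) · C(2k, k) = (1/8) · C(14, 7) = (1/8) · 3432 = 429.
σ^{2k} = (σ²)^k = (26/7)^7 = 8031810176/823543.

Therefore m_{14} = σ^{14} · C_7 = (8031810176/823543) · 429 = 3445646565504/823543.


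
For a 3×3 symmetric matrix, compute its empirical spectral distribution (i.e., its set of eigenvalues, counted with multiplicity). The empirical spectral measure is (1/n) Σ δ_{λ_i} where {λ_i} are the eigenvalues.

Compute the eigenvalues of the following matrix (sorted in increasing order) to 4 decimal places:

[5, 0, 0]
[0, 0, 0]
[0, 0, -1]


Since M is real symmetric, all three eigenvalues are real; they are the roots of det(λI − M) = λ³ − (tr M) λ² + s λ − det M, where s is the sum of the principal 2×2 minors.
tr M = 5 + 0 + (-1) = 4.
s = (5·0 − 0²) + (5·(-1) − 0²) + (0·(-1) − 0²) = 0 + (-5) + 0 = -5.
det M (expand along row 1) = 5·0 − 0·0 + 0·0 = 0.
Characteristic polynomial: λ³ − 4λ² − 5λ = 0.
Substitute λ = y + (tr M)/3 = y + 1.333333 to remove the quadratic term: y³ + p·y + q = 0 with p = s − (tr M)²/3 = -10.333333 and q = −2(tr M)³/27 + (tr M)·s/3 − det M = -11.407407.
Three real roots ⇒ use the trigonometric (Viète) form: r = 2√(−p/3) = 3.711843, φ = arccos(3q/(p·r)) = arccos(0.892233) = 0.468531 rad.
y_k = r·cos(φ/3 − 2πk/3) for k = 0, 1, 2 gives y = 3.666667, -1.333333, -2.333333.
λ_k = y_k + 1.333333 gives λ = 5.0000, 0.0000, -1.0000 (check: the sum is 4.0000 = tr M).

Eigenvalues sorted in increasing order: [-1.0000, 0.0000, 5.0000].


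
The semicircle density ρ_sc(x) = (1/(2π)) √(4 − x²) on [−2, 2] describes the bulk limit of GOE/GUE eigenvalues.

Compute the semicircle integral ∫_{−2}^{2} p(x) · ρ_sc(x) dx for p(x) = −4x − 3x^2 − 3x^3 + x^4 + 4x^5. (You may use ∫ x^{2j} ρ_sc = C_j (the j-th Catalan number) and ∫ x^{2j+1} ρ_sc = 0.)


Write p(x) = Σ a_i x^i, split into monomials and integrate each against ρ_sc separately.
Using ∫ x^{2j} ρ_sc = C_j = (1/(j+1)) C(2j, j) (Catalan numbers) and ∫ x^{2j+1} ρ_sc = 0 (odd monomials vanish by symmetry):
  i = 1 (odd): ∫ x^1 ρ_sc = 0 (vanishes)
  i = 2 (even): a_2 · C_{1} = -3 · 1 = -3
  i = 3 (odd): ∫ x^3 ρ_sc = 0 (vanishes)
  i = 4 (even): a_4 · C_{2} = 1 · 2 = 2
  i = 5 (odd): ∫ x^5 ρ_sc = 0 (vanishes)

Summing the contributions: ∫_{−2}^{2} p(x) ρ_sc(x) dx = (-3) + 2 = -1.


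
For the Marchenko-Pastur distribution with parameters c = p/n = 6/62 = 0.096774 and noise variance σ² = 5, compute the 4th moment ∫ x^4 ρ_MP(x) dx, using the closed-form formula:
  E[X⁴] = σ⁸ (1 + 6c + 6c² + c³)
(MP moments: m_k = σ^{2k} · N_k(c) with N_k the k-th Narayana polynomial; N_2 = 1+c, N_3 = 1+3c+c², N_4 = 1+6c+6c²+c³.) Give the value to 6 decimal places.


E[X⁴] = σ⁸ (1 + 6c + 6c² + c³) (fourth MP moment). With σ² = 5 (so σ⁸ = 625) and c = 6/62 = 0.096774: E[X⁴] = 625 · (1 + 6·0.096774 + 6·(0.096774)² + (0.096774)³) = 625 · 1.637743.

So E[X^4] = 1023.589339.


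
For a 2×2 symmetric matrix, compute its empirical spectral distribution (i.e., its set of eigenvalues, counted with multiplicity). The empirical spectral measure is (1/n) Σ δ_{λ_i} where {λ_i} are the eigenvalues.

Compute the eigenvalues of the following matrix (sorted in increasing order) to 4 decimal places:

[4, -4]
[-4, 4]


Since M is real symmetric, both eigenvalues are real; they are the roots of det(λI − M) = λ² − (tr M) λ + det M.
tr M = 4 + 4 = 8.
det M = 4·4 − (-4)² = 16 − 16 = 0.
Characteristic polynomial: λ² − 8λ = 0.
Discriminant Δ = (tr M)² − 4·det M = 64 − 0 = 64; √Δ = 8.000000.
λ = (tr M ± √Δ)/2 = (8 ± 8.000000)/2, giving (tr M − √Δ)/2 = 0.0000 and (tr M + √Δ)/2 = 8.0000.

Eigenvalues sorted in increasing order: [0.0000, 8.0000].


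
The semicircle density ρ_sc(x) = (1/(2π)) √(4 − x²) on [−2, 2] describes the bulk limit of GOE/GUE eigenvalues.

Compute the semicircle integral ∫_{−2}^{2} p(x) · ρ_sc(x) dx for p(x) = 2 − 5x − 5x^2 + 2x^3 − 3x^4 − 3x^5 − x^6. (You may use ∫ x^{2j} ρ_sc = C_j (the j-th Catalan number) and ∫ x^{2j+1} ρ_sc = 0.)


Write p(x) = Σ a_i x^i, split into monomials and integrate each against ρ_sc separately.
Using ∫ x^{2j} ρ_sc = C_j = (1/(j+1)) C(2j, j) (Catalan numbers) and ∫ x^{2j+1} ρ_sc = 0 (odd monomials vanish by symmetry):
  i = 0 (even): a_0 · C_{0} = 2 · 1 = 2
  i = 1 (odd): ∫ x^1 ρ_sc = 0 (vanishes)
  i = 2 (even): a_2 · C_{1} = -5 · 1 = -5
  i = 3 (odd): ∫ x^3 ρ_sc = 0 (vanishes)
  i = 4 (even): a_4 · C_{2} = -3 · 2 = -6
  i = 5 (odd): ∫ x^5 ρ_sc = 0 (vanishes)
  i = 6 (even): a_6 · C_{3} = -1 · 5 = -5

Summing the contributions: ∫_{−2}^{2} p(x) ρ_sc(x) dx = 2 + (-5) + (-6) + (-5) = -14.


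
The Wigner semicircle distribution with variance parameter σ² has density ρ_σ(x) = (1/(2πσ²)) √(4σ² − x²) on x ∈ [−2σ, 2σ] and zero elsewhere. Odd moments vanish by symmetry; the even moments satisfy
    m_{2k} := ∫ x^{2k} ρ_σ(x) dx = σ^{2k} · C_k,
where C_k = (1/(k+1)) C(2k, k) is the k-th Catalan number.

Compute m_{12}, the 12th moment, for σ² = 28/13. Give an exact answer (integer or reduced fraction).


By the scaled semicircle moment identity, m_{2k} = σ^{2k} · C_k with k = 6.
C_6 = (1/(k+1)) · C(2k, k) = (1/7) · C(12, 6) = (1/7) · 924 = 132.
σ^{2k} = (σ²)^k = (28/13)^6 = 481890304/4826809.

Therefore m_{12} = σ^{12} · C_6 = (481890304/4826809) · 132 = 63609520128/4826809.


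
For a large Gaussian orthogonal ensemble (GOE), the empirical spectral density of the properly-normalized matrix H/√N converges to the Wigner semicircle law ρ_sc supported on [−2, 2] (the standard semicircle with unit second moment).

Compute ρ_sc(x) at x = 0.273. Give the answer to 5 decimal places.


ρ_sc(x) = (1/(2π)) √(4 − x²). With x = 0.273:
  4 − x² = 4 − (0.273)² = 4 − 0.074529 = 3.925471.
  √(4 − x²) = 1.981280.
  1/(2π) = 0.159155.
  ρ_sc(0.273) = 0.159155 · 1.981280 = 0.315331.

Rounded to 5 decimal places: ρ_sc(0.273) ≈ 0.31533.


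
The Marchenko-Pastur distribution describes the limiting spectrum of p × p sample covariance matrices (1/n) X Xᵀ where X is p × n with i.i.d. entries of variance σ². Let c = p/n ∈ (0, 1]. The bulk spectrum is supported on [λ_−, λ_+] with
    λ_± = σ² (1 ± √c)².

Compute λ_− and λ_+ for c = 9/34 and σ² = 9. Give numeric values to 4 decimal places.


c = 9/34 = 0.264706; √c = 0.514496.
λ_− = σ² (1 − √c)² = 9 · (1 − 0.514496)² = 9 · (0.485504)² = 2.121429.
λ_+ = σ² (1 + √c)² = 9 · (1 + 0.514496)² = 9 · (1.514496)² = 20.643277.

Rounded to 4 decimal places: λ_− ≈ 2.1214, λ_+ ≈ 20.6433.


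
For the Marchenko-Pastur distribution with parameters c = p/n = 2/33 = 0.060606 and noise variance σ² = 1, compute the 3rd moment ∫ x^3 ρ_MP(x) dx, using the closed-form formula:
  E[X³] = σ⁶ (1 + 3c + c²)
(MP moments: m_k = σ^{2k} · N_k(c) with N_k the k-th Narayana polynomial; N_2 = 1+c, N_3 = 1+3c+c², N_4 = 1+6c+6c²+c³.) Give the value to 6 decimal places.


E[X³] = σ⁶ (1 + 3c + c²) (third MP moment). With σ² = 1 (so σ⁶ = 1) and c = 2/33 = 0.060606: E[X³] = 1 · (1 + 3·0.060606 + (0.060606)²) = 1 · 1.185491.

So E[X^3] = 1.185491.


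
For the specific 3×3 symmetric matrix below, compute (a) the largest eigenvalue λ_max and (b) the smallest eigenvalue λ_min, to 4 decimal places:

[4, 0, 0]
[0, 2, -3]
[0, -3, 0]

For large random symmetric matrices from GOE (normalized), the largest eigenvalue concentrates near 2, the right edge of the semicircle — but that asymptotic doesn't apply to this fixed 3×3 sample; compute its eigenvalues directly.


Since M is real symmetric, all three eigenvalues are real; they are the roots of det(λI − M) = λ³ − (tr M) λ² + s λ − det M, where s is the sum of the principal 2×2 minors.
tr M = 4 + 2 + 0 = 6.
s = (4·2 − 0²) + (4·0 − 0²) + (2·0 − (-3)²) = 8 + 0 + (-9) = -1.
det M (expand along row 1) = 4·(-9) − 0·0 + 0·0 = -36.
Characteristic polynomial: λ³ − 6λ² − λ + 36 = 0.
Substitute λ = y + (tr M)/3 = y + 2.000000 to remove the quadratic term: y³ + p·y + q = 0 with p = s − (tr M)²/3 = -13.000000 and q = −2(tr M)³/27 + (tr M)·s/3 − det M = 18.000000.
Three real roots ⇒ use the trigonometric (Viète) form: r = 2√(−p/3) = 4.163332, φ = arccos(3q/(p·r)) = arccos(-0.997722) = 3.074075 rad.
y_k = r·cos(φ/3 − 2πk/3) for k = 0, 1, 2 gives y = 2.162278, 2.000000, -4.162278.
λ_k = y_k + 2.000000 gives λ = 4.1623, 4.0000, -2.1623 (check: the sum is 6.0000 = tr M).

Hence λ_max = 4.1623 and λ_min = -2.1623.


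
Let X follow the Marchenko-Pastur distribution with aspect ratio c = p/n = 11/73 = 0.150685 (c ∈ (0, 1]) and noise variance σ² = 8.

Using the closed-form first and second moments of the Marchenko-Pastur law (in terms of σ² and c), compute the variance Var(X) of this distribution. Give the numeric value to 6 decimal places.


Recall the MP moments m_1 = E[X] = σ² and m_2 = E[X²] = σ⁴ (1 + c).
m_1 = E[X] = σ² = 8, so m_1² = 64.
m_2 = E[X²] = σ⁴ (1 + c) = 64 · (1 + 0.150685) = 64 · 1.150685 = 73.643836.
(Note m_2 − m_1² simplifies to c · σ⁴ = 0.150685 · 64.)

Var(X) = m_2 − m_1² = 73.643836 − 64 = 9.643836.


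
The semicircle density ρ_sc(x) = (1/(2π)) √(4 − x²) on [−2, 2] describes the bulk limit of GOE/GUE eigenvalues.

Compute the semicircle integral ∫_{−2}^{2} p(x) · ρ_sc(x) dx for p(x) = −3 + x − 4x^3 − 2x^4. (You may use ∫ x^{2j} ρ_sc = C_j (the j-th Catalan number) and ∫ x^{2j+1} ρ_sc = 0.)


Write p(x) = Σ a_i x^i, split into monomials and integrate each against ρ_sc separately.
Using ∫ x^{2j} ρ_sc = C_j = (1/(j+1)) C(2j, j) (Catalan numbers) and ∫ x^{2j+1} ρ_sc = 0 (odd monomials vanish by symmetry):
  i = 0 (even): a_0 · C_{0} = -3 · 1 = -3
  i = 1 (odd): ∫ x^1 ρ_sc = 0 (vanishes)
  i = 3 (odd): ∫ x^3 ρ_sc = 0 (vanishes)
  i = 4 (even): a_4 · C_{2} = -2 · 2 = -4

Summing the contributions: ∫_{−2}^{2} p(x) ρ_sc(x) dx = (-3) + (-4) = -7.


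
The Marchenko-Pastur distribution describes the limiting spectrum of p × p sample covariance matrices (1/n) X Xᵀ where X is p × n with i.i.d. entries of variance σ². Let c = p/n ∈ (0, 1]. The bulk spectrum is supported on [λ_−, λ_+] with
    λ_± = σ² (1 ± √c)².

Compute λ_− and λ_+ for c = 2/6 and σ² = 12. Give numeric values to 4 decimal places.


c = 2/6 = 0.333333; √c = 0.577350.
λ_− = σ² (1 − √c)² = 12 · (1 − 0.577350)² = 12 · (0.422650)² = 2.143594.
λ_+ = σ² (1 + √c)² = 12 · (1 + 0.577350)² = 12 · (1.577350)² = 29.856406.

Rounded to 4 decimal places: λ_− ≈ 2.1436, λ_+ ≈ 29.8564.


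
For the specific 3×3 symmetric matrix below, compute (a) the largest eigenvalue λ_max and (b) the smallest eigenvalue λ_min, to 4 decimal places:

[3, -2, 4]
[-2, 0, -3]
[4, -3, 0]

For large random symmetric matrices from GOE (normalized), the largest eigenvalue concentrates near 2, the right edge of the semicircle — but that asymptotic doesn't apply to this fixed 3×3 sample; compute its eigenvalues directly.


Since M is real symmetric, all three eigenvalues are real; they are the roots of det(λI − M) = λ³ − (tr M) λ² + s λ − det M, where s is the sum of the principal 2×2 minors.
tr M = 3 + 0 + 0 = 3.
s = (3·0 − (-2)²) + (3·0 − 4²) + (0·0 − (-3)²) = -4 + (-16) + (-9) = -29.
det M (expand along row 1) = 3·(-9) − (-2)·12 + 4·6 = 21.
Characteristic polynomial: λ³ − 3λ² − 29λ − 21 = 0.
Substitute λ = y + (tr M)/3 = y + 1.000000 to remove the quadratic term: y³ + p·y + q = 0 with p = s − (tr M)²/3 = -32.000000 and q = −2(tr M)³/27 + (tr M)·s/3 − det M = -52.000000.
Three real roots ⇒ use the trigonometric (Viète) form: r = 2√(−p/3) = 6.531973, φ = arccos(3q/(p·r)) = arccos(0.746329) = 0.728267 rad.
y_k = r·cos(φ/3 − 2πk/3) for k = 0, 1, 2 gives y = 6.340450, -1.810439, -4.530011.
λ_k = y_k + 1.000000 gives λ = 7.3405, -0.8104, -3.5300 (check: the sum is 3.0000 = tr M).

Hence λ_max = 7.3405 and λ_min = -3.5300.


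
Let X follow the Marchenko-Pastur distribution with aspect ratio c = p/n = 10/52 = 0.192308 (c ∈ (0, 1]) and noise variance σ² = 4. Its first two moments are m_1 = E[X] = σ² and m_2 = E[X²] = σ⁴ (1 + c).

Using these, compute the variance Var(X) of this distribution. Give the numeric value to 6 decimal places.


m_1 = E[X] = σ² = 4, so m_1² = 16.
m_2 = E[X²] = σ⁴ (1 + c) = 16 · (1 + 0.192308) = 16 · 1.192308 = 19.076923.
(Note m_2 − m_1² simplifies to c · σ⁴ = 0.192308 · 16.)

Var(X) = m_2 − m_1² = 19.076923 − 16 = 3.076923.


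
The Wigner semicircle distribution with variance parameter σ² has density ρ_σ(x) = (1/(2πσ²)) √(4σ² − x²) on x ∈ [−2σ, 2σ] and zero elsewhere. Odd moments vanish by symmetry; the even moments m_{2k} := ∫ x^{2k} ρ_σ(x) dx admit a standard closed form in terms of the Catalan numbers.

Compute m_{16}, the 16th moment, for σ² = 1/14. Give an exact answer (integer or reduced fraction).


By the scaled semicircle moment identity, m_{2k} = σ^{2k} · C_k with k = 8.
C_8 = (1/(k+1)) · C(2k, k) = (1/9) · C(16, 8) = (1/9) · 12870 = 1430.
σ^{2k} = (σ²)^k = (1/14)^8 = 1/1475789056.

Therefore m_{16} = σ^{16} · C_8 = (1/1475789056) · 1430 = 715/737894528.


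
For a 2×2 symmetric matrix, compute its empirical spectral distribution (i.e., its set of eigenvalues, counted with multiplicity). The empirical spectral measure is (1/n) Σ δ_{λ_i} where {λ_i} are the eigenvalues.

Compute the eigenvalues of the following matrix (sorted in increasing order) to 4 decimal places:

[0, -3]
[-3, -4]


Since M is real symmetric, both eigenvalues are real; they are the roots of det(λI − M) = λ² − (tr M) λ + det M.
tr M = 0 + (-4) = -4.
det M = 0·(-4) − (-3)² = 0 − 9 = -9.
Characteristic polynomial: λ² + 4λ − 9 = 0.
Discriminant Δ = (tr M)² − 4·det M = 16 − (-36) = 52; √Δ = 7.211103.
λ = (tr M ± √Δ)/2 = (-4 ± 7.211103)/2, giving (tr M − √Δ)/2 = -5.6056 and (tr M + √Δ)/2 = 1.6056.

Eigenvalues sorted in increasing order: [-5.6056, 1.6056].


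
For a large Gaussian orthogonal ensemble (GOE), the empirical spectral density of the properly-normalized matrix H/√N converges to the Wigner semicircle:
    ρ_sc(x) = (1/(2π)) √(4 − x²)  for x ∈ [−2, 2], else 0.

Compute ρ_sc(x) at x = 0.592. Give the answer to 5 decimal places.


ρ_sc(x) = (1/(2π)) √(4 − x²). With x = 0.592:
  4 − x² = 4 − (0.592)² = 4 − 0.350464 = 3.649536.
  √(4 − x²) = 1.910376.
  1/(2π) = 0.159155.
  ρ_sc(0.592) = 0.159155 · 1.910376 = 0.304046.

Rounded to 5 decimal places: ρ_sc(0.592) ≈ 0.30405.


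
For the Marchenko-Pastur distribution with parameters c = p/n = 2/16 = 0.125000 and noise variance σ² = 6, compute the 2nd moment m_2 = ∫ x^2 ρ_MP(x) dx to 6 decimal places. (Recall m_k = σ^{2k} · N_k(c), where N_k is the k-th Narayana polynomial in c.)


E[X²] = σ⁴ (1 + c) (second MP moment). With σ² = 6 (so σ⁴ = 36) and c = 2/16 = 0.125000: E[X²] = 36 · (1 + 0.125000) = 36 · 1.125000.

So E[X^2] = 40.500000.


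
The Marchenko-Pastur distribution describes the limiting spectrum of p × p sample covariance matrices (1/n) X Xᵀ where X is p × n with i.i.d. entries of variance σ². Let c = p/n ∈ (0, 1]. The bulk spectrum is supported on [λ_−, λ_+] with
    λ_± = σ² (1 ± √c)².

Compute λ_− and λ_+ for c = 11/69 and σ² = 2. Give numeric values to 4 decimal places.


c = 11/69 = 0.159420; √c = 0.399275.
λ_− = σ² (1 − √c)² = 2 · (1 − 0.399275)² = 2 · (0.600725)² = 0.721742.
λ_+ = σ² (1 + √c)² = 2 · (1 + 0.399275)² = 2 · (1.399275)² = 3.915939.

Rounded to 4 decimal places: λ_− ≈ 0.7217, λ_+ ≈ 3.9159.


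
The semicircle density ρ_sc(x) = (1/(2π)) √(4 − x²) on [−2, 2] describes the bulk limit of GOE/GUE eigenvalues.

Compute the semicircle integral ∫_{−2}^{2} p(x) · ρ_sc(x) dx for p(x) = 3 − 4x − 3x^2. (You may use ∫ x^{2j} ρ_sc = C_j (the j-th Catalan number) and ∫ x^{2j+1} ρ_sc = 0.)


Write p(x) = Σ a_i x^i, split into monomials and integrate each against ρ_sc separately.
Using ∫ x^{2j} ρ_sc = C_j = (1/(j+1)) C(2j, j) (Catalan numbers) and ∫ x^{2j+1} ρ_sc = 0 (odd monomials vanish by symmetry):
  i = 0 (even): a_0 · C_{0} = 3 · 1 = 3
  i = 1 (odd): ∫ x^1 ρ_sc = 0 (vanishes)
  i = 2 (even): a_2 · C_{1} = -3 · 1 = -3

Summing the contributions: ∫_{−2}^{2} p(x) ρ_sc(x) dx = 3 + (-3) = 0.


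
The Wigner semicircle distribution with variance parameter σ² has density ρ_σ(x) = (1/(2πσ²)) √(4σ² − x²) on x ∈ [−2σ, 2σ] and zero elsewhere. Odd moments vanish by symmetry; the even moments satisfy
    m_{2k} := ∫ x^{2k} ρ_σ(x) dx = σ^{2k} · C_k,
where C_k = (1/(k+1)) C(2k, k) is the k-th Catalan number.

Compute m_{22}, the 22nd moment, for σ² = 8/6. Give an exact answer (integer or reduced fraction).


By the scaled semicircle moment identity, m_{2k} = σ^{2k} · C_k with k = 11.
C_11 = (1/(k+1)) · C(2k, k) = (1/12) · C(22, 11) = (1/12) · 705432 = 58786.
σ^{2k} = (σ²)^k = (8/6)^11 = 4194304/177147.

Therefore m_{22} = σ^{22} · C_11 = (4194304/177147) · 58786 = 246566354944/177147.


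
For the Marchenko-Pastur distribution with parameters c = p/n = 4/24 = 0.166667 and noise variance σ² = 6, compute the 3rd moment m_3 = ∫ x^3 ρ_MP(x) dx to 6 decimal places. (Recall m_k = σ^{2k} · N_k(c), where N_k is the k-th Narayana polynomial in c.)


E[X³] = σ⁶ (1 + 3c + c²) (third MP moment). With σ² = 6 (so σ⁶ = 216) and c = 4/24 = 0.166667: E[X³] = 216 · (1 + 3·0.166667 + (0.166667)²) = 216 · 1.527778.

So E[X^3] = 330.000000.


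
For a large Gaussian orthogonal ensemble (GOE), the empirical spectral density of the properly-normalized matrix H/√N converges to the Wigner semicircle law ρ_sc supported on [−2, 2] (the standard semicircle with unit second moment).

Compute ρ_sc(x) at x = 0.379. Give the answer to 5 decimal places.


ρ_sc(x) = (1/(2π)) √(4 − x²). With x = 0.379:
  4 − x² = 4 − (0.379)² = 4 − 0.143641 = 3.856359.
  √(4 − x²) = 1.963761.
  1/(2π) = 0.159155.
  ρ_sc(0.379) = 0.159155 · 1.963761 = 0.312542.

Rounded to 5 decimal places: ρ_sc(0.379) ≈ 0.31254.


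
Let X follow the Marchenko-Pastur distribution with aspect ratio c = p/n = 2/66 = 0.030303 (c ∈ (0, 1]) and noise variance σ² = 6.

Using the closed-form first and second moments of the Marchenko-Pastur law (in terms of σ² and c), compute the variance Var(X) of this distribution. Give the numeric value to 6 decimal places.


Recall the MP moments m_1 = E[X] = σ² and m_2 = E[X²] = σ⁴ (1 + c).
m_1 = E[X] = σ² = 6, so m_1² = 36.
m_2 = E[X²] = σ⁴ (1 + c) = 36 · (1 + 0.030303) = 36 · 1.030303 = 37.090909.
(Note m_2 − m_1² simplifies to c · σ⁴ = 0.030303 · 36.)

Var(X) = m_2 − m_1² = 37.090909 − 36 = 1.090909.


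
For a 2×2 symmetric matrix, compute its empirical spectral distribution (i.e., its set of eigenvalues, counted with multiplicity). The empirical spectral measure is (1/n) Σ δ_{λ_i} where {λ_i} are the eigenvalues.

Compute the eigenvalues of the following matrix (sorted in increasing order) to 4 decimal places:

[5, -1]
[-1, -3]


Since M is real symmetric, both eigenvalues are real; they are the roots of det(λI − M) = λ² − (tr M) λ + det M.
tr M = 5 + (-3) = 2.
det M = 5·(-3) − (-1)² = -15 − 1 = -16.
Characteristic polynomial: λ² − 2λ − 16 = 0.
Discriminant Δ = (tr M)² − 4·det M = 4 − (-64) = 68; √Δ = 8.246211.
λ = (tr M ± √Δ)/2 = (2 ± 8.246211)/2, giving (tr M − √Δ)/2 = -3.1231 and (tr M + √Δ)/2 = 5.1231.

Eigenvalues sorted in increasing order: [-3.1231, 5.1231].
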